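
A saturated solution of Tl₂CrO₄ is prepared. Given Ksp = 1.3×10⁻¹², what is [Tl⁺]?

Tl₂CrO₄(s) ⇌ 2 Tl⁺(aq) + CrO₄²⁻(aq)
With molar solubility s: [Tl⁺] = 2s, [CrO₄²⁻] = s.
Ksp = [Tl⁺]^2[CrO₄²⁻] = (2s)^2 · s = 4s^3 = 1.3×10⁻¹²
s = 6.9×10⁻⁵ M
[Tl⁺] = 2s = 1.4×10⁻⁴ M

1.4×10⁻⁴ M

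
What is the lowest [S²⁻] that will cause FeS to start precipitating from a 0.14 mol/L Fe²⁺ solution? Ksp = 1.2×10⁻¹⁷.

Precipitation of each salt begins when its ion product equals Ksp.
FeS(s) ⇌ Fe²⁺(aq) + S²⁻(aq)
Ksp = [Fe²⁺][S²⁻] = [S²⁻](0.14)
[S²⁻] = 1.2×10⁻¹⁷ / (0.14) = 8.6×10⁻¹⁷
[S²⁻] = 8.6×10⁻¹⁷ mol/L

8.6×10⁻¹⁷ M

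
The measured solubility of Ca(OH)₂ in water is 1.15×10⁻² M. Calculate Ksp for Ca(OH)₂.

Ca(OH)₂(s) ⇌ Ca²⁺(aq) + 2 OH⁻(aq)
For each mole of Ca(OH)₂ that dissolves per liter, [Ca²⁺] = s and [OH⁻] = 2s; let s denote this solubility.
Ksp = [Ca²⁺][OH⁻]^2 = s · (2s)^2 = 4s^3
Ksp = 4 × (1.15×10⁻²)^3 = 6.08×10⁻⁶

Ksp = 6.08×10⁻⁶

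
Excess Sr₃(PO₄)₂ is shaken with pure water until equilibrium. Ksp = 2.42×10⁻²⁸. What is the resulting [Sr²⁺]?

3.53×10⁻⁶ M

Sr₃(PO₄)₂(s) ⇌ 3 Sr²⁺(aq) + 2 PO₄³⁻(aq)
If s mol/L of Sr₃(PO₄)₂ dissolves, [Sr²⁺] = 3s and [PO₄³⁻] = 2s.
Ksp = [Sr²⁺]^3[PO₄³⁻]^2 = (3s)^3 · (2s)^2 = 108s^5 = 2.42×10⁻²⁸
s = 1.18×10⁻⁶ mol/L
[Sr²⁺] = 3s = 3.53×10⁻⁶ mol/L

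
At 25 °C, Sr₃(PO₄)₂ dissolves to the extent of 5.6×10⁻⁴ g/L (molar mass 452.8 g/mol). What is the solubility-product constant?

Ksp = 3.1×10⁻²⁸

Convert to molarity: s = 5.6×10⁻⁴ / 452.8 = 1.237×10⁻⁶ mol/L
Sr₃(PO₄)₂(s) ⇌ 3 Sr²⁺(aq) + 2 PO₄³⁻(aq)
If s mol/L of Sr₃(PO₄)₂ dissolves, [Sr²⁺] = 3s and [PO₄³⁻] = 2s.
Ksp = [Sr²⁺]^3[PO₄³⁻]^2 = (3s)^3 · (2s)^2 = 108s^5
Ksp = 108 × (1.237×10⁻⁶)^5 = 3.1×10⁻²⁸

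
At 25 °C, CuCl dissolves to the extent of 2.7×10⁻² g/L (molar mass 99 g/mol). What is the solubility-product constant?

Ksp = 7.4×10⁻⁸

Molar solubility s = (2.7×10⁻² g/L) / (99 g/mol) = 2.727×10⁻⁴ mol/L
CuCl(s) ⇌ Cu⁺(aq) + Cl⁻(aq)
Call the molar solubility s, so that [Cu⁺] = s and [Cl⁻] = s.
Ksp = [Cu⁺][Cl⁻] = s · s = s^2
Ksp = (2.727×10⁻⁴)^2 = 7.4×10⁻⁸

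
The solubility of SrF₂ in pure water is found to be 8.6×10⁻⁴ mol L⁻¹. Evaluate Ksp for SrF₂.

Ksp = 2.5×10⁻⁹

SrF₂(s) ⇌ Sr²⁺(aq) + 2 F⁻(aq)
Let s be the molar solubility. Then [Sr²⁺] = s and [F⁻] = 2s.
Ksp = [Sr²⁺][F⁻]^2 = s · (2s)^2 = 4s^3
Ksp = 4 × (8.6×10⁻⁴)^3 = 2.5×10⁻⁹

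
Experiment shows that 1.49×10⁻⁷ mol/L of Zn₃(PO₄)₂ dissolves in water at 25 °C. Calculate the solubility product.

Ksp = 7.93×10⁻³³

Zn₃(PO₄)₂(s) ⇌ 3 Zn²⁺(aq) + 2 PO₄³⁻(aq)
Call the molar solubility s, so that [Zn²⁺] = 3s and [PO₄³⁻] = 2s.
Ksp = [Zn²⁺]^3[PO₄³⁻]^2 = (3s)^3 · (2s)^2 = 108s^5
Ksp = 108 × (1.49×10⁻⁷)^5 = 7.93×10⁻³³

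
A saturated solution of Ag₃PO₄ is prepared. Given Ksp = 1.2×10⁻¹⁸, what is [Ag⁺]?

4.4×10⁻⁵ M

Ag₃PO₄(s) ⇌ 3 Ag⁺(aq) + PO₄³⁻(aq)
For each mole of Ag₃PO₄ that dissolves per liter, [Ag⁺] = 3s and [PO₄³⁻] = s; let s denote this solubility.
Ksp = [Ag⁺]^3[PO₄³⁻] = (3s)^3 · s = 27s^4 = 1.2×10⁻¹⁸
s = 1.5×10⁻⁵ M
[Ag⁺] = 3s = 4.4×10⁻⁵ M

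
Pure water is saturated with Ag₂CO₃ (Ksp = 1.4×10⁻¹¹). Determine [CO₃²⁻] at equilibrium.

1.5×10⁻⁴ M

Ag₂CO₃(s) ⇌ 2 Ag⁺(aq) + CO₃²⁻(aq)
If s mol/L of Ag₂CO₃ dissolves, [Ag⁺] = 2s and [CO₃²⁻] = s.
Ksp = [Ag⁺]^2[CO₃²⁻] = (2s)^2 · s = 4s^3 = 1.4×10⁻¹¹
s = 1.5×10⁻⁴ M
[CO₃²⁻] = s = 1.5×10⁻⁴ M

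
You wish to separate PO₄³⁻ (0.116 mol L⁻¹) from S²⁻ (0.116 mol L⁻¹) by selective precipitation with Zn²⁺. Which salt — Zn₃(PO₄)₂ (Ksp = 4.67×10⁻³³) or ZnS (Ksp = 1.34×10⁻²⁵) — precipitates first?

A salt starts to precipitate once the ion product Q reaches its Ksp.
For Zn₃(PO₄)₂: [Zn²⁺] = (Ksp/[PO₄³⁻]^2)^(1/3) = 7.03×10⁻¹¹ mol L⁻¹
For ZnS: [Zn²⁺] = (Ksp/[S²⁻]) = 1.16×10⁻²⁴ mol L⁻¹
Since ZnS needs less Zn²⁺ to reach saturation, it precipitates first.

ZnS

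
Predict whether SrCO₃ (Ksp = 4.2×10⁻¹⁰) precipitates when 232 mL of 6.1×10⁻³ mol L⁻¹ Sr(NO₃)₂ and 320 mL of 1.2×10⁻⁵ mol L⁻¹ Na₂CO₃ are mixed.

Yes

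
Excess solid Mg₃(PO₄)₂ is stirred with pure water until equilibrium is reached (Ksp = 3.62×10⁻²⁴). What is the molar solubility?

8.04×10⁻⁶ M

Mg₃(PO₄)₂(s) ⇌ 3 Mg²⁺(aq) + 2 PO₄³⁻(aq)
Call the molar solubility s, so that [Mg²⁺] = 3s and [PO₄³⁻] = 2s.
Ksp = [Mg²⁺]^3[PO₄³⁻]^2 = (3s)^3 · (2s)^2 = 108s^5
108s^5 = 3.62×10⁻²⁴  ⇒  s^5 = 3.35×10⁻²⁶
s = (3.35×10⁻²⁶)^(1/5) = 8.04×10⁻⁶ mol/L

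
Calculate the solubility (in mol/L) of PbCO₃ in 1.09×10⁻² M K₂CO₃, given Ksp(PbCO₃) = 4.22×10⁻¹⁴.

PbCO₃(s) ⇌ Pb²⁺(aq) + CO₃²⁻(aq)
The solution already contains CO₃²⁻ at 1.09×10⁻² M. Let s be the molar solubility of PbCO₃.
[CO₃²⁻] ≈ 1.09×10⁻² M (common ion dominates); [Pb²⁺] = s.
Ksp = [Pb²⁺][CO₃²⁻] = s(1.09×10⁻²)
s = 4.22×10⁻¹⁴ / (1.09×10⁻²) = 3.87×10⁻¹²
s = 3.87×10⁻¹² M

3.87×10⁻¹² M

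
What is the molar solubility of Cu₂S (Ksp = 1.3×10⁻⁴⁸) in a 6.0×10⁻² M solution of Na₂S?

2.3×10⁻²⁴ M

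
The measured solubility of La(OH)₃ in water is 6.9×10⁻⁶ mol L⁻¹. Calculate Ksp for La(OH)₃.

Ksp = 6.1×10⁻²⁰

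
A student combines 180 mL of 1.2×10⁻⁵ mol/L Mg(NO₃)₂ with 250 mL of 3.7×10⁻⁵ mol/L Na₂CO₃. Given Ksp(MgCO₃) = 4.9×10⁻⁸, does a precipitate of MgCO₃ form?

No

After mixing, V = 180 mL + 250 mL = 430 mL.
[Mg²⁺] = (1.2×10⁻⁵)(180)/430 = 5.0×10⁻⁶ mol/L
[CO₃²⁻] = (3.7×10⁻⁵)(250)/430 = 2.2×10⁻⁵ mol/L
Q = [Mg²⁺][CO₃²⁻] = 1.1×10⁻¹⁰
Since Q (1.1×10⁻¹⁰) is less than Ksp (4.9×10⁻⁸), no MgCO₃ precipitates.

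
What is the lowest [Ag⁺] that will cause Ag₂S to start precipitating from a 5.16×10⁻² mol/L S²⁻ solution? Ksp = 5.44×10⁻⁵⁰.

Each salt precipitates once Q = Ksp for that salt.
Ag₂S(s) ⇌ 2 Ag⁺(aq) + S²⁻(aq)
Ksp = [Ag⁺]^2[S²⁻] = [Ag⁺]^2(5.16×10⁻²)
[Ag⁺]^2 = 5.44×10⁻⁵⁰ / (5.16×10⁻²) = 1.05×10⁻⁴⁸
[Ag⁺] = 1.03×10⁻²⁴ mol/L

1.03×10⁻²⁴ M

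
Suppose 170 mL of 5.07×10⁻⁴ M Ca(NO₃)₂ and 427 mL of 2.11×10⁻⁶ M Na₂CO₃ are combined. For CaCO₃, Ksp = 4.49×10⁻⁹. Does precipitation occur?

The combined volume is 597 mL.
[Ca²⁺] = (5.07×10⁻⁴)(170)/597 = 1.44×10⁻⁴ M
[CO₃²⁻] = (2.11×10⁻⁶)(427)/597 = 1.51×10⁻⁶ M
Q = [Ca²⁺][CO₃²⁻] = 2.18×10⁻¹⁰
Q < Ksp (2.18×10⁻¹⁰ vs 4.49×10⁻⁹); the solution remains unsaturated and no precipitate forms.

No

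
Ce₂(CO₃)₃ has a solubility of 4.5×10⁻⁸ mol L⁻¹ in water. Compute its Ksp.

Ce₂(CO₃)₃(s) ⇌ 2 Ce³⁺(aq) + 3 CO₃²⁻(aq)
Let s be the molar solubility. Then [Ce³⁺] = 2s and [CO₃²⁻] = 3s.
Ksp = [Ce³⁺]^2[CO₃²⁻]^3 = (2s)^2 · (3s)^3 = 108s^5
Ksp = 108 × (4.5×10⁻⁸)^5 = 2.0×10⁻³⁵

Ksp = 2.0×10⁻³⁵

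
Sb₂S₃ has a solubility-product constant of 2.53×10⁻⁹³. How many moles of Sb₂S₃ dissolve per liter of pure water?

1.19×10⁻¹⁹ M

Sb₂S₃(s) ⇌ 2 Sb³⁺(aq) + 3 S²⁻(aq)
Call the molar solubility s, so that [Sb³⁺] = 2s and [S²⁻] = 3s.
Ksp = [Sb³⁺]^2[S²⁻]^3 = (2s)^2 · (3s)^3 = 108s^5
108s^5 = 2.53×10⁻⁹³  ⇒  s^5 = 2.34×10⁻⁹⁵
Taking the 5th root, s = 1.19×10⁻¹⁹ mol/L.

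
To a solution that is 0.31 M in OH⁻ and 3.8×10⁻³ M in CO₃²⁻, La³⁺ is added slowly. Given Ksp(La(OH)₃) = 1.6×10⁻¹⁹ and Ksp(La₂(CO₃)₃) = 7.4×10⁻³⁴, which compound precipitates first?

La(OH)₃

A salt starts to precipitate once the ion product Q reaches its Ksp.
For La(OH)₃: [La³⁺] = (Ksp/[OH⁻]^3) = 5.4×10⁻¹⁸ M
For La₂(CO₃)₃: [La³⁺] = (Ksp/[CO₃²⁻]^3)^(1/2) = 1.2×10⁻¹³ M
Since La(OH)₃ needs less La³⁺ to reach saturation, it precipitates first.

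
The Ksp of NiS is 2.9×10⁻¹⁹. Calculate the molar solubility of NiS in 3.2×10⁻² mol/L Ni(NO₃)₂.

NiS(s) ⇌ Ni²⁺(aq) + S²⁻(aq)
Ni²⁺ is already present at 3.2×10⁻² mol/L. If s mol/L of NiS dissolves, [S²⁻] = s while [Ni²⁺] ≈ 3.2×10⁻² mol/L.
Ksp = [Ni²⁺][S²⁻] = (3.2×10⁻²)s
s = 2.9×10⁻¹⁹ / (3.2×10⁻²) = 9.1×10⁻¹⁸
s = 9.1×10⁻¹⁸ mol/L

9.1×10⁻¹⁸ M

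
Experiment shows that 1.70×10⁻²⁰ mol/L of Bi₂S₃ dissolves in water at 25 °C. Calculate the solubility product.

Bi₂S₃(s) ⇌ 2 Bi³⁺(aq) + 3 S²⁻(aq)
For each mole of Bi₂S₃ that dissolves per liter, [Bi³⁺] = 2s and [S²⁻] = 3s; let s denote this solubility.
Ksp = [Bi³⁺]^2[S²⁻]^3 = (2s)^2 · (3s)^3 = 108s^5
Ksp = 108 × (1.70×10⁻²⁰)^5 = 1.53×10⁻⁹⁷

Ksp = 1.53×10⁻⁹⁷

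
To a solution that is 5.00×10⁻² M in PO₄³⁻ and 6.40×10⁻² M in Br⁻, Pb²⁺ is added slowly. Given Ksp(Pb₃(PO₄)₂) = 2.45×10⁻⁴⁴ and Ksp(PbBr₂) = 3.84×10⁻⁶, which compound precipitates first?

The threshold for precipitation is Q = Ksp.
For Pb₃(PO₄)₂: [Pb²⁺] = (Ksp/[PO₄³⁻]^2)^(1/3) = 2.14×10⁻¹⁴ M
For PbBr₂: [Pb²⁺] = (Ksp/[Br⁻]^2) = 9.38×10⁻⁴ M
Since Pb₃(PO₄)₂ needs less Pb²⁺ to reach saturation, it precipitates first.

Pb₃(PO₄)₂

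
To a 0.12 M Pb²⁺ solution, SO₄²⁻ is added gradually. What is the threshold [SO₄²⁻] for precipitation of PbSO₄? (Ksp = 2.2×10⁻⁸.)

1.8×10⁻⁷ M

The threshold for precipitation is Q = Ksp.
PbSO₄(s) ⇌ Pb²⁺(aq) + SO₄²⁻(aq)
Ksp = [Pb²⁺][SO₄²⁻] = [SO₄²⁻](0.12)
[SO₄²⁻] = 2.2×10⁻⁸ / (0.12) = 1.8×10⁻⁷
[SO₄²⁻] = 1.8×10⁻⁷ M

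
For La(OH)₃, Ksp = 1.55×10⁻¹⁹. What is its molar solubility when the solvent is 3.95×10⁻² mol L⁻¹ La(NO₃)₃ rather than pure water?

La(OH)₃(s) ⇌ La³⁺(aq) + 3 OH⁻(aq)
With La³⁺ already at 3.95×10⁻² mol L⁻¹ and s small, take [La³⁺] ≈ 3.95×10⁻² mol L⁻¹ and [OH⁻] = 3s.
Ksp = [La³⁺][OH⁻]^3 = (3.95×10⁻²)(3s)^3
(3s)^3 = 1.55×10⁻¹⁹ / (3.95×10⁻²) = 3.92×10⁻¹⁸
s = 5.26×10⁻⁷ mol L⁻¹

5.26×10⁻⁷ M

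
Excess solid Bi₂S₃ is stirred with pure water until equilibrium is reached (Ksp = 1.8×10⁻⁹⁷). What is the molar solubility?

1.8×10⁻²⁰ M

Bi₂S₃(s) ⇌ 2 Bi³⁺(aq) + 3 S²⁻(aq)
Let s be the molar solubility. Then [Bi³⁺] = 2s and [S²⁻] = 3s.
Ksp = [Bi³⁺]^2[S²⁻]^3 = (2s)^2 · (3s)^3 = 108s^5
108s^5 = 1.8×10⁻⁹⁷  ⇒  s^5 = 1.7×10⁻⁹⁹
Taking the 5th root, s = 1.8×10⁻²⁰ mol L⁻¹.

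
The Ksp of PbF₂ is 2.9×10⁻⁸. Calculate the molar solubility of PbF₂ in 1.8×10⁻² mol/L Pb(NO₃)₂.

6.3×10⁻⁴ M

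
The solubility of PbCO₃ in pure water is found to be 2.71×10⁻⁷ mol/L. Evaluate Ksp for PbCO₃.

PbCO₃(s) ⇌ Pb²⁺(aq) + CO₃²⁻(aq)
For each mole of PbCO₃ that dissolves per liter, [Pb²⁺] = s and [CO₃²⁻] = s; let s denote this solubility.
Ksp = [Pb²⁺][CO₃²⁻] = s · s = s^2
Ksp = (2.71×10⁻⁷)^2 = 7.34×10⁻¹⁴

Ksp = 7.34×10⁻¹⁴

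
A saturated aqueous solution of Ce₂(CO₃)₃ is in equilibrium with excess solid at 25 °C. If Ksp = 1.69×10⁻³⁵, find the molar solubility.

4.35×10⁻⁸ M

Ce₂(CO₃)₃(s) ⇌ 2 Ce³⁺(aq) + 3 CO₃²⁻(aq)
If s mol/L of Ce₂(CO₃)₃ dissolves, [Ce³⁺] = 2s and [CO₃²⁻] = 3s.
Ksp = [Ce³⁺]^2[CO₃²⁻]^3 = (2s)^2 · (3s)^3 = 108s^5
108s^5 = 1.69×10⁻³⁵  ⇒  s^5 = 1.56×10⁻³⁷
s = (1.56×10⁻³⁷)^(1/5) = 4.35×10⁻⁸ mol/L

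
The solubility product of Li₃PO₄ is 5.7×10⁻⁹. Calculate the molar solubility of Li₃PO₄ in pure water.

3.8×10⁻³ M

Li₃PO₄(s) ⇌ 3 Li⁺(aq) + PO₄³⁻(aq)
If s mol/L of Li₃PO₄ dissolves, [Li⁺] = 3s and [PO₄³⁻] = s.
Ksp = [Li⁺]^3[PO₄³⁻] = (3s)^3 · s = 27s^4
27s^4 = 5.7×10⁻⁹  ⇒  s^4 = 2.1×10⁻¹⁰
s = 3.8×10⁻³ mol L⁻¹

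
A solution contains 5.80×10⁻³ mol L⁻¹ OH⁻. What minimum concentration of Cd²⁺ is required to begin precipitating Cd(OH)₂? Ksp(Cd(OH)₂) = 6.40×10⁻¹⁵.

Precipitation begins when Q = Ksp.
Cd(OH)₂(s) ⇌ Cd²⁺(aq) + 2 OH⁻(aq)
Ksp = [Cd²⁺][OH⁻]^2 = [Cd²⁺](5.80×10⁻³)^2
[Cd²⁺] = 6.40×10⁻¹⁵ / (5.80×10⁻³)^2 = 1.90×10⁻¹⁰
[Cd²⁺] = 1.90×10⁻¹⁰ mol L⁻¹

1.90×10⁻¹⁰ M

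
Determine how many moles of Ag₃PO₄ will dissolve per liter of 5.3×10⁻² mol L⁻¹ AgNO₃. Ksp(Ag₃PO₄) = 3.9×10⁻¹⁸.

2.6×10⁻¹⁴ M

Ag₃PO₄(s) ⇌ 3 Ag⁺(aq) + PO₄³⁻(aq)
Let s be the solubility of Ag₃PO₄ here. The common ion gives [Ag⁺] ≈ 5.3×10⁻² mol L⁻¹, and [PO₄³⁻] = s.
Ksp = [Ag⁺]^3[PO₄³⁻] = (5.3×10⁻²)^3s
s = 3.9×10⁻¹⁸ / (5.3×10⁻²)^3 = 2.6×10⁻¹⁴
s = 2.6×10⁻¹⁴ mol L⁻¹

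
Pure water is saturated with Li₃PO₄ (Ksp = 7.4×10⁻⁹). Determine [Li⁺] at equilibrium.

1.2×10⁻² M

Li₃PO₄(s) ⇌ 3 Li⁺(aq) + PO₄³⁻(aq)
With molar solubility s: [Li⁺] = 3s, [PO₄³⁻] = s.
Ksp = [Li⁺]^3[PO₄³⁻] = (3s)^3 · s = 27s^4 = 7.4×10⁻⁹
s = 4.1×10⁻³ mol/L
[Li⁺] = 3s = 1.2×10⁻² mol/L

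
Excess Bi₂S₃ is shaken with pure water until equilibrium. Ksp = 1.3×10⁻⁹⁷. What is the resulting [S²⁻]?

4.9×10⁻²⁰ M

Bi₂S₃(s) ⇌ 2 Bi³⁺(aq) + 3 S²⁻(aq)
With molar solubility s: [Bi³⁺] = 2s, [S²⁻] = 3s.
Ksp = [Bi³⁺]^2[S²⁻]^3 = (2s)^2 · (3s)^3 = 108s^5 = 1.3×10⁻⁹⁷
s = 1.6×10⁻²⁰ M
[S²⁻] = 3s = 4.9×10⁻²⁰ M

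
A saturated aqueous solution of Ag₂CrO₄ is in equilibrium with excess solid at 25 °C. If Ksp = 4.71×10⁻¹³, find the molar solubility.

Ag₂CrO₄(s) ⇌ 2 Ag⁺(aq) + CrO₄²⁻(aq)
Call the molar solubility s, so that [Ag⁺] = 2s and [CrO₄²⁻] = s.
Ksp = [Ag⁺]^2[CrO₄²⁻] = (2s)^2 · s = 4s^3
4s^3 = 4.71×10⁻¹³  ⇒  s^3 = 1.18×10⁻¹³
s = 4.90×10⁻⁵ mol/L

4.90×10⁻⁵ M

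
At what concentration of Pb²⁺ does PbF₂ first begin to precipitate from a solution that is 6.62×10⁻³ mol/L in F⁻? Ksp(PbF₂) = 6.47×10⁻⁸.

Precipitation of each salt begins when its ion product equals Ksp.
PbF₂(s) ⇌ Pb²⁺(aq) + 2 F⁻(aq)
Ksp = [Pb²⁺][F⁻]^2 = [Pb²⁺](6.62×10⁻³)^2
[Pb²⁺] = 6.47×10⁻⁸ / (6.62×10⁻³)^2 = 1.48×10⁻³
[Pb²⁺] = 1.48×10⁻³ mol/L

1.48×10⁻³ M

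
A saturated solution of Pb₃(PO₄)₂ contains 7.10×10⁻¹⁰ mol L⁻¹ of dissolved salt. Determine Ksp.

Ksp = 1.95×10⁻⁴⁴

Pb₃(PO₄)₂(s) ⇌ 3 Pb²⁺(aq) + 2 PO₄³⁻(aq)
For each mole of Pb₃(PO₄)₂ that dissolves per liter, [Pb²⁺] = 3s and [PO₄³⁻] = 2s; let s denote this solubility.
Ksp = [Pb²⁺]^3[PO₄³⁻]^2 = (3s)^3 · (2s)^2 = 108s^5
Ksp = 108 × (7.10×10⁻¹⁰)^5 = 1.95×10⁻⁴⁴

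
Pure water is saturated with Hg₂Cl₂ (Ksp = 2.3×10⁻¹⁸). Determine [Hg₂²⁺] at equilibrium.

Hg₂Cl₂(s) ⇌ Hg₂²⁺(aq) + 2 Cl⁻(aq)
For each mole of Hg₂Cl₂ that dissolves per liter, [Hg₂²⁺] = s and [Cl⁻] = 2s; let s denote this solubility.
Ksp = [Hg₂²⁺][Cl⁻]^2 = s · (2s)^2 = 4s^3 = 2.3×10⁻¹⁸
s = 8.3×10⁻⁷ M
[Hg₂²⁺] = s = 8.3×10⁻⁷ M

8.3×10⁻⁷ M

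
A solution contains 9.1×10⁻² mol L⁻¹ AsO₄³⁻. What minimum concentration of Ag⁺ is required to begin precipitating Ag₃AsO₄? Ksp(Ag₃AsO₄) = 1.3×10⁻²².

Precipitation of each salt begins when its ion product equals Ksp.
Ag₃AsO₄(s) ⇌ 3 Ag⁺(aq) + AsO₄³⁻(aq)
Ksp = [Ag⁺]^3[AsO₄³⁻] = [Ag⁺]^3(9.1×10⁻²)
[Ag⁺]^3 = 1.3×10⁻²² / (9.1×10⁻²) = 1.4×10⁻²¹
[Ag⁺] = 1.1×10⁻⁷ mol L⁻¹

1.1×10⁻⁷ M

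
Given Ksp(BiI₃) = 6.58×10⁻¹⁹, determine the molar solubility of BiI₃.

1.25×10⁻⁵ M

BiI₃(s) ⇌ Bi³⁺(aq) + 3 I⁻(aq)
Let s be the molar solubility. Then [Bi³⁺] = s and [I⁻] = 3s.
Ksp = [Bi³⁺][I⁻]^3 = s · (3s)^3 = 27s^4
27s^4 = 6.58×10⁻¹⁹  ⇒  s^4 = 2.44×10⁻²⁰
s = (2.44×10⁻²⁰)^(1/4) = 1.25×10⁻⁵ mol L⁻¹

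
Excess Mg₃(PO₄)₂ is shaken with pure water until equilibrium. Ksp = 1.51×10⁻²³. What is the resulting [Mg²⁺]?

Mg₃(PO₄)₂(s) ⇌ 3 Mg²⁺(aq) + 2 PO₄³⁻(aq)
For each mole of Mg₃(PO₄)₂ that dissolves per liter, [Mg²⁺] = 3s and [PO₄³⁻] = 2s; let s denote this solubility.
Ksp = [Mg²⁺]^3[PO₄³⁻]^2 = (3s)^3 · (2s)^2 = 108s^5 = 1.51×10⁻²³
s = 1.07×10⁻⁵ mol L⁻¹
[Mg²⁺] = 3s = 3.21×10⁻⁵ mol L⁻¹

3.21×10⁻⁵ M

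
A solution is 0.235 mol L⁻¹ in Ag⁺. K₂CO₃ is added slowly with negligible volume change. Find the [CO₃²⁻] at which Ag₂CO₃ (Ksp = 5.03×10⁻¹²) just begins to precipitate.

9.11×10⁻¹¹ M

Precipitation of each salt begins when its ion product equals Ksp.
Ag₂CO₃(s) ⇌ 2 Ag⁺(aq) + CO₃²⁻(aq)
Ksp = [Ag⁺]^2[CO₃²⁻] = [CO₃²⁻](0.235)^2
[CO₃²⁻] = 5.03×10⁻¹² / (0.235)^2 = 9.11×10⁻¹¹
[CO₃²⁻] = 9.11×10⁻¹¹ mol L⁻¹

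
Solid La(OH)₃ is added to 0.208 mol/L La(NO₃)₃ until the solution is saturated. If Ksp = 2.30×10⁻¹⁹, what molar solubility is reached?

3.45×10⁻⁷ M

La(OH)₃(s) ⇌ La³⁺(aq) + 3 OH⁻(aq)
The solution already contains La³⁺ at 0.208 mol/L. Let s be the molar solubility of La(OH)₃.
[La³⁺] ≈ 0.208 mol/L (common ion dominates); [OH⁻] = 3s.
Ksp = [La³⁺][OH⁻]^3 = (0.208)(3s)^3
(3s)^3 = 2.30×10⁻¹⁹ / (0.208) = 1.11×10⁻¹⁸
s = 3.45×10⁻⁷ mol/L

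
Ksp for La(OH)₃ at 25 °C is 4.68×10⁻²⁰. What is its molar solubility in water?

6.45×10⁻⁶ M

La(OH)₃(s) ⇌ La³⁺(aq) + 3 OH⁻(aq)
If s mol/L of La(OH)₃ dissolves, [La³⁺] = s and [OH⁻] = 3s.
Ksp = [La³⁺][OH⁻]^3 = s · (3s)^3 = 27s^4
27s^4 = 4.68×10⁻²⁰  ⇒  s^4 = 1.73×10⁻²¹
s = (1.73×10⁻²¹)^(1/4) = 6.45×10⁻⁶ mol L⁻¹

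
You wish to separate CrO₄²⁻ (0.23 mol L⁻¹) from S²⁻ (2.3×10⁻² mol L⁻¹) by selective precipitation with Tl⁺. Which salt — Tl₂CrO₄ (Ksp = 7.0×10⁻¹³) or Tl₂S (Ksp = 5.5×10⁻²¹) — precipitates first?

Tl₂S

Precipitation of each salt begins when its ion product equals Ksp.
For Tl₂CrO₄: [Tl⁺] = (Ksp/[CrO₄²⁻])^(1/2) = 1.7×10⁻⁶ mol L⁻¹
For Tl₂S: [Tl⁺] = (Ksp/[S²⁻])^(1/2) = 4.9×10⁻¹⁰ mol L⁻¹
The smaller threshold [Tl⁺] is reached first, so Tl₂S precipitates first.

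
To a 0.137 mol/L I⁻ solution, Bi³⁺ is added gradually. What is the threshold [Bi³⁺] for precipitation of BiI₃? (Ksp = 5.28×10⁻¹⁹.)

2.05×10⁻¹⁶ M

A salt starts to precipitate once the ion product Q reaches its Ksp.
BiI₃(s) ⇌ Bi³⁺(aq) + 3 I⁻(aq)
Ksp = [Bi³⁺][I⁻]^3 = [Bi³⁺](0.137)^3
[Bi³⁺] = 5.28×10⁻¹⁹ / (0.137)^3 = 2.05×10⁻¹⁶
[Bi³⁺] = 2.05×10⁻¹⁶ mol/L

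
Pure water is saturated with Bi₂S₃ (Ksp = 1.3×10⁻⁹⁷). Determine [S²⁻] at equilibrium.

Bi₂S₃(s) ⇌ 2 Bi³⁺(aq) + 3 S²⁻(aq)
For each mole of Bi₂S₃ that dissolves per liter, [Bi³⁺] = 2s and [S²⁻] = 3s; let s denote this solubility.
Ksp = [Bi³⁺]^2[S²⁻]^3 = (2s)^2 · (3s)^3 = 108s^5 = 1.3×10⁻⁹⁷
s = 1.6×10⁻²⁰ mol L⁻¹
[S²⁻] = 3s = 4.9×10⁻²⁰ mol L⁻¹

4.9×10⁻²⁰ M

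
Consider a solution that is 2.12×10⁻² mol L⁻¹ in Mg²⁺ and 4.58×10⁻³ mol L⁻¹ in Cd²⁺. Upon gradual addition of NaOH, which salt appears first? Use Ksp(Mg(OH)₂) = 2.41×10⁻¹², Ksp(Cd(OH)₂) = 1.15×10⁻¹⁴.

Cd(OH)₂

Precipitation of each salt begins when its ion product equals Ksp.
For Mg(OH)₂: [OH⁻] = (Ksp/[Mg²⁺])^(1/2) = 1.07×10⁻⁵ mol L⁻¹
For Cd(OH)₂: [OH⁻] = (Ksp/[Cd²⁺])^(1/2) = 1.58×10⁻⁶ mol L⁻¹
Since Cd(OH)₂ needs less OH⁻ to reach saturation, it precipitates first.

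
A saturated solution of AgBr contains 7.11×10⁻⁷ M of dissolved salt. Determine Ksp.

Ksp = 5.06×10⁻¹³

AgBr(s) ⇌ Ag⁺(aq) + Br⁻(aq)
For each mole of AgBr that dissolves per liter, [Ag⁺] = s and [Br⁻] = s; let s denote this solubility.
Ksp = [Ag⁺][Br⁻] = s · s = s^2
Ksp = (7.11×10⁻⁷)^2 = 5.06×10⁻¹³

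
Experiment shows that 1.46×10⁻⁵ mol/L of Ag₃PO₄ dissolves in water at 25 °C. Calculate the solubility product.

Ag₃PO₄(s) ⇌ 3 Ag⁺(aq) + PO₄³⁻(aq)
If s mol/L of Ag₃PO₄ dissolves, [Ag⁺] = 3s and [PO₄³⁻] = s.
Ksp = [Ag⁺]^3[PO₄³⁻] = (3s)^3 · s = 27s^4
Ksp = 27 × (1.46×10⁻⁵)^4 = 1.23×10⁻¹⁸

Ksp = 1.23×10⁻¹⁸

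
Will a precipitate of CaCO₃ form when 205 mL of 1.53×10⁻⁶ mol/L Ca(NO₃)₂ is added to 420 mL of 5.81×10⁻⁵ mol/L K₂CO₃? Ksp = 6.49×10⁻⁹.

No

After mixing, V = 205 mL + 420 mL = 625 mL.
[Ca²⁺] = (1.53×10⁻⁶)(205)/625 = 5.02×10⁻⁷ mol/L
[CO₃²⁻] = (5.81×10⁻⁵)(420)/625 = 3.90×10⁻⁵ mol/L
Q = [Ca²⁺][CO₃²⁻] = 1.96×10⁻¹¹
Q < Ksp (1.96×10⁻¹¹ vs 6.49×10⁻⁹); the solution remains unsaturated and no precipitate forms.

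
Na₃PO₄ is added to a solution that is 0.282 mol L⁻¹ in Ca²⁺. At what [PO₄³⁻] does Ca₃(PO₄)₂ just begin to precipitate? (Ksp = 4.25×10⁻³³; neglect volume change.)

A salt starts to precipitate once the ion product Q reaches its Ksp.
Ca₃(PO₄)₂(s) ⇌ 3 Ca²⁺(aq) + 2 PO₄³⁻(aq)
Ksp = [Ca²⁺]^3[PO₄³⁻]^2 = [PO₄³⁻]^2(0.282)^3
[PO₄³⁻]^2 = 4.25×10⁻³³ / (0.282)^3 = 1.90×10⁻³¹
[PO₄³⁻] = 4.35×10⁻¹⁶ mol L⁻¹

4.35×10⁻¹⁶ M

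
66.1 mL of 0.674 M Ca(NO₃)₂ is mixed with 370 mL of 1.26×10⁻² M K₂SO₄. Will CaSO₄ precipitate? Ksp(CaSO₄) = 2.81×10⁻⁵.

Yes

Total volume after mixing = 66.1 + 370 = 436.1 mL.
[Ca²⁺] = (0.674)(66.1)/436.1 = 0.102 M
[SO₄²⁻] = (1.26×10⁻²)(370)/436.1 = 1.07×10⁻² M
Q = [Ca²⁺][SO₄²⁻] = 1.09×10⁻³
Because Q > Ksp (1.09×10⁻³ vs 2.81×10⁻⁵), a precipitate of CaSO₄ forms.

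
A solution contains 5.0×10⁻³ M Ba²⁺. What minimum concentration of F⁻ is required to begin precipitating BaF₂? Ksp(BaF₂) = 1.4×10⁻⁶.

1.7×10⁻² M

The threshold for precipitation is Q = Ksp.
BaF₂(s) ⇌ Ba²⁺(aq) + 2 F⁻(aq)
Ksp = [Ba²⁺][F⁻]^2 = [F⁻]^2(5.0×10⁻³)
[F⁻]^2 = 1.4×10⁻⁶ / (5.0×10⁻³) = 2.8×10⁻⁴
[F⁻] = 1.7×10⁻² M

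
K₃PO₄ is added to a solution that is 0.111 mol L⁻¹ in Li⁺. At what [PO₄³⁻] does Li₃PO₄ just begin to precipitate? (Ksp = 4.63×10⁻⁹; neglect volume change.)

A salt starts to precipitate once the ion product Q reaches its Ksp.
Li₃PO₄(s) ⇌ 3 Li⁺(aq) + PO₄³⁻(aq)
Ksp = [Li⁺]^3[PO₄³⁻] = [PO₄³⁻](0.111)^3
[PO₄³⁻] = 4.63×10⁻⁹ / (0.111)^3 = 3.39×10⁻⁶
[PO₄³⁻] = 3.39×10⁻⁶ mol L⁻¹

3.39×10⁻⁶ M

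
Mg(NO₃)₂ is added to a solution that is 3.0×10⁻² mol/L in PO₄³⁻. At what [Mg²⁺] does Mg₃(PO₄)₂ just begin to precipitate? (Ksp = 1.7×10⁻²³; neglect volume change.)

Each salt precipitates once Q = Ksp for that salt.
Mg₃(PO₄)₂(s) ⇌ 3 Mg²⁺(aq) + 2 PO₄³⁻(aq)
Ksp = [Mg²⁺]^3[PO₄³⁻]^2 = [Mg²⁺]^3(3.0×10⁻²)^2
[Mg²⁺]^3 = 1.7×10⁻²³ / (3.0×10⁻²)^2 = 1.9×10⁻²⁰
[Mg²⁺] = 2.7×10⁻⁷ mol/L

2.7×10⁻⁷ M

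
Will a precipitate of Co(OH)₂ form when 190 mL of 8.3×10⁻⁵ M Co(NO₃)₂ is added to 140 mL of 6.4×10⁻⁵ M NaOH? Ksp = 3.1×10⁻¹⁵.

Yes

After mixing, V = 190 mL + 140 mL = 330 mL.
[Co²⁺] = (8.3×10⁻⁵)(190)/330 = 4.8×10⁻⁵ M
[OH⁻] = (6.4×10⁻⁵)(140)/330 = 2.7×10⁻⁵ M
Q = [Co²⁺][OH⁻]^2 = 3.5×10⁻¹⁴
Q = 3.5×10⁻¹⁴ > Ksp = 3.1×10⁻¹⁵, so the solution is supersaturated and Co(OH)₂ precipitates.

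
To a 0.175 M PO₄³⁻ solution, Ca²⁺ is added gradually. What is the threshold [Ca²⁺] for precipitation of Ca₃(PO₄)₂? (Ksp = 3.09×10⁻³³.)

4.66×10⁻¹¹ M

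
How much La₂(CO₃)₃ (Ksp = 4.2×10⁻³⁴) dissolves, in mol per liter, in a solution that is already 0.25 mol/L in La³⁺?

6.3×10⁻¹² M

La₂(CO₃)₃(s) ⇌ 2 La³⁺(aq) + 3 CO₃²⁻(aq)
La³⁺ is already present at 0.25 mol/L. If s mol/L of La₂(CO₃)₃ dissolves, [CO₃²⁻] = 3s while [La³⁺] ≈ 0.25 mol/L.
Ksp = [La³⁺]^2[CO₃²⁻]^3 = (0.25)^2(3s)^3
(3s)^3 = 4.2×10⁻³⁴ / (0.25)^2 = 6.7×10⁻³³
s = 6.3×10⁻¹² mol/L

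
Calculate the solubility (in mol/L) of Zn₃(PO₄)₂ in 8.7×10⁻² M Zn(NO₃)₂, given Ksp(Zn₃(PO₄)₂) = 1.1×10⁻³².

Zn₃(PO₄)₂(s) ⇌ 3 Zn²⁺(aq) + 2 PO₄³⁻(aq)
With Zn²⁺ already at 8.7×10⁻² M and s small, take [Zn²⁺] ≈ 8.7×10⁻² M and [PO₄³⁻] = 2s.
Ksp = [Zn²⁺]^3[PO₄³⁻]^2 = (8.7×10⁻²)^3(2s)^2
(2s)^2 = 1.1×10⁻³² / (8.7×10⁻²)^3 = 1.7×10⁻²⁹
s = 2.0×10⁻¹⁵ M

2.0×10⁻¹⁵ M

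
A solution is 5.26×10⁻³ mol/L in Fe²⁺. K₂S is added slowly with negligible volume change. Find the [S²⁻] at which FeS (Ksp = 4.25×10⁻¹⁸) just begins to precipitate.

A salt starts to precipitate once the ion product Q reaches its Ksp.
FeS(s) ⇌ Fe²⁺(aq) + S²⁻(aq)
Ksp = [Fe²⁺][S²⁻] = [S²⁻](5.26×10⁻³)
[S²⁻] = 4.25×10⁻¹⁸ / (5.26×10⁻³) = 8.08×10⁻¹⁶
[S²⁻] = 8.08×10⁻¹⁶ mol/L

8.08×10⁻¹⁶ M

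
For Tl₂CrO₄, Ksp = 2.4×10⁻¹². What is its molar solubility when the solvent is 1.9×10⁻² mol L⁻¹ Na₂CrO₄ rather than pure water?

Tl₂CrO₄(s) ⇌ 2 Tl⁺(aq) + CrO₄²⁻(aq)
With CrO₄²⁻ already at 1.9×10⁻² mol L⁻¹ and s small, take [CrO₄²⁻] ≈ 1.9×10⁻² mol L⁻¹ and [Tl⁺] = 2s.
Ksp = [Tl⁺]^2[CrO₄²⁻] = (2s)^2(1.9×10⁻²)
(2s)^2 = 2.4×10⁻¹² / (1.9×10⁻²) = 1.3×10⁻¹⁰
s = 5.6×10⁻⁶ mol L⁻¹

5.6×10⁻⁶ M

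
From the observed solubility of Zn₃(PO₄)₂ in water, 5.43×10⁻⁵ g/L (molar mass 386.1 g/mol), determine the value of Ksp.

Ksp = 5.94×10⁻³³

Convert to molarity: s = 5.43×10⁻⁵ / 386.1 = 1.4064×10⁻⁷ mol/L
Zn₃(PO₄)₂(s) ⇌ 3 Zn²⁺(aq) + 2 PO₄³⁻(aq)
Let s be the molar solubility. Then [Zn²⁺] = 3s and [PO₄³⁻] = 2s.
Ksp = [Zn²⁺]^3[PO₄³⁻]^2 = (3s)^3 · (2s)^2 = 108s^5
Ksp = 108 × (1.4064×10⁻⁷)^5 = 5.94×10⁻³³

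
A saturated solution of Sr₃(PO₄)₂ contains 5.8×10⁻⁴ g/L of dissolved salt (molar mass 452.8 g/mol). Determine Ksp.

Molar solubility s = (5.8×10⁻⁴ g/L) / (452.8 g/mol) = 1.281×10⁻⁶ mol/L
Sr₃(PO₄)₂(s) ⇌ 3 Sr²⁺(aq) + 2 PO₄³⁻(aq)
If s mol/L of Sr₃(PO₄)₂ dissolves, [Sr²⁺] = 3s and [PO₄³⁻] = 2s.
Ksp = [Sr²⁺]^3[PO₄³⁻]^2 = (3s)^3 · (2s)^2 = 108s^5
Ksp = 108 × (1.281×10⁻⁶)^5 = 3.7×10⁻²⁸

Ksp = 3.7×10⁻²⁸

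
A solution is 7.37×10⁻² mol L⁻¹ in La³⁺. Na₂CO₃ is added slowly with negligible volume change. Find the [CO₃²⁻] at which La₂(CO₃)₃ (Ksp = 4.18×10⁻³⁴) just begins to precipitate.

4.25×10⁻¹¹ M

Precipitation begins when Q = Ksp.
La₂(CO₃)₃(s) ⇌ 2 La³⁺(aq) + 3 CO₃²⁻(aq)
Ksp = [La³⁺]^2[CO₃²⁻]^3 = [CO₃²⁻]^3(7.37×10⁻²)^2
[CO₃²⁻]^3 = 4.18×10⁻³⁴ / (7.37×10⁻²)^2 = 7.70×10⁻³²
[CO₃²⁻] = 4.25×10⁻¹¹ mol L⁻¹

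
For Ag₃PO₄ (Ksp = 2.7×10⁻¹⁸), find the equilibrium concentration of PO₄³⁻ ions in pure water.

Ag₃PO₄(s) ⇌ 3 Ag⁺(aq) + PO₄³⁻(aq)
Call the molar solubility s, so that [Ag⁺] = 3s and [PO₄³⁻] = s.
Ksp = [Ag⁺]^3[PO₄³⁻] = (3s)^3 · s = 27s^4 = 2.7×10⁻¹⁸
s = 1.8×10⁻⁵ M
[PO₄³⁻] = s = 1.8×10⁻⁵ M

1.8×10⁻⁵ M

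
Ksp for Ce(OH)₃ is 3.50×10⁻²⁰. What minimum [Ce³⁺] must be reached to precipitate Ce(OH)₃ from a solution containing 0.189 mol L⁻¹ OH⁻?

5.18×10⁻¹⁸ M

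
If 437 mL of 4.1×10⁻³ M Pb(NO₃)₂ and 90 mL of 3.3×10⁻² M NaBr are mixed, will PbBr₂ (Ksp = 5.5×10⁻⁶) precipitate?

The combined volume is 527 mL.
[Pb²⁺] = (4.1×10⁻³)(437)/527 = 3.4×10⁻³ M
[Br⁻] = (3.3×10⁻²)(90)/527 = 5.6×10⁻³ M
Q = [Pb²⁺][Br⁻]^2 = 1.1×10⁻⁷
Q = 1.1×10⁻⁷ < Ksp = 5.5×10⁻⁶, so the solution is unsaturated and no precipitate forms.

No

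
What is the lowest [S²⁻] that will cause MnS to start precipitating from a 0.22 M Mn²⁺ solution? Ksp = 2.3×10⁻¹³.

1.0×10⁻¹² M

Precipitation of each salt begins when its ion product equals Ksp.
MnS(s) ⇌ Mn²⁺(aq) + S²⁻(aq)
Ksp = [Mn²⁺][S²⁻] = [S²⁻](0.22)
[S²⁻] = 2.3×10⁻¹³ / (0.22) = 1.0×10⁻¹²
[S²⁻] = 1.0×10⁻¹² M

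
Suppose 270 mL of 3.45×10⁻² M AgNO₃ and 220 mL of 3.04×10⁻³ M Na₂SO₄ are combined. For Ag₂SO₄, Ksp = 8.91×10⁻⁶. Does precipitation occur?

No

After mixing, V = 270 mL + 220 mL = 490 mL.
[Ag⁺] = (3.45×10⁻²)(270)/490 = 1.90×10⁻² M
[SO₄²⁻] = (3.04×10⁻³)(220)/490 = 1.36×10⁻³ M
Q = [Ag⁺]^2[SO₄²⁻] = 4.93×10⁻⁷
Q = 4.93×10⁻⁷ < Ksp = 8.91×10⁻⁶, so the solution is unsaturated and no precipitate forms.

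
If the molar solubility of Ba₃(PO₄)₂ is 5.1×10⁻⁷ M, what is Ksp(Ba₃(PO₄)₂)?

Ksp = 3.7×10⁻³⁰

Ba₃(PO₄)₂(s) ⇌ 3 Ba²⁺(aq) + 2 PO₄³⁻(aq)
For each mole of Ba₃(PO₄)₂ that dissolves per liter, [Ba²⁺] = 3s and [PO₄³⁻] = 2s; let s denote this solubility.
Ksp = [Ba²⁺]^3[PO₄³⁻]^2 = (3s)^3 · (2s)^2 = 108s^5
Ksp = 108 × (5.1×10⁻⁷)^5 = 3.7×10⁻³⁰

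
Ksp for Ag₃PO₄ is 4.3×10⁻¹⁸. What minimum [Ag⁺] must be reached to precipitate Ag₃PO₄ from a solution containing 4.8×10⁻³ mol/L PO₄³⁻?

Precipitation of each salt begins when its ion product equals Ksp.
Ag₃PO₄(s) ⇌ 3 Ag⁺(aq) + PO₄³⁻(aq)
Ksp = [Ag⁺]^3[PO₄³⁻] = [Ag⁺]^3(4.8×10⁻³)
[Ag⁺]^3 = 4.3×10⁻¹⁸ / (4.8×10⁻³) = 9.0×10⁻¹⁶
[Ag⁺] = 9.6×10⁻⁶ mol/L

9.6×10⁻⁶ M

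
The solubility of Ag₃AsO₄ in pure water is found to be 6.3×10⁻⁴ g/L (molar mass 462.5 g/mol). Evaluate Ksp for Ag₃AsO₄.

Ksp = 9.3×10⁻²³

Molar solubility s = (6.3×10⁻⁴ g/L) / (462.5 g/mol) = 1.362×10⁻⁶ mol/L
Ag₃AsO₄(s) ⇌ 3 Ag⁺(aq) + AsO₄³⁻(aq)
Let s be the molar solubility. Then [Ag⁺] = 3s and [AsO₄³⁻] = s.
Ksp = [Ag⁺]^3[AsO₄³⁻] = (3s)^3 · s = 27s^4
Ksp = 27 × (1.362×10⁻⁶)^4 = 9.3×10⁻²³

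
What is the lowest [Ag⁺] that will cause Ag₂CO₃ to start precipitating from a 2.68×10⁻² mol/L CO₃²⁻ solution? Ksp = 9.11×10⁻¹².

The threshold for precipitation is Q = Ksp.
Ag₂CO₃(s) ⇌ 2 Ag⁺(aq) + CO₃²⁻(aq)
Ksp = [Ag⁺]^2[CO₃²⁻] = [Ag⁺]^2(2.68×10⁻²)
[Ag⁺]^2 = 9.11×10⁻¹² / (2.68×10⁻²) = 3.40×10⁻¹⁰
[Ag⁺] = 1.84×10⁻⁵ mol/L

1.84×10⁻⁵ M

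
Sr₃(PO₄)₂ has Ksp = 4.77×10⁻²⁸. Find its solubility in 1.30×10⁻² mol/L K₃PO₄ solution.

Sr₃(PO₄)₂(s) ⇌ 3 Sr²⁺(aq) + 2 PO₄³⁻(aq)
Let s be the solubility of Sr₃(PO₄)₂ here. The common ion gives [PO₄³⁻] ≈ 1.30×10⁻² mol/L, and [Sr²⁺] = 3s.
Ksp = [Sr²⁺]^3[PO₄³⁻]^2 = (3s)^3(1.30×10⁻²)^2
(3s)^3 = 4.77×10⁻²⁸ / (1.30×10⁻²)^2 = 2.82×10⁻²⁴
s = 4.71×10⁻⁹ mol/L

4.71×10⁻⁹ M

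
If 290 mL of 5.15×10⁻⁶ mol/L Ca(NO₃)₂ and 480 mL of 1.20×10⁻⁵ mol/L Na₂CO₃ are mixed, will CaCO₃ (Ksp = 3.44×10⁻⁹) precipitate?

No

After mixing, V = 290 mL + 480 mL = 770 mL.
[Ca²⁺] = (5.15×10⁻⁶)(290)/770 = 1.94×10⁻⁶ mol/L
[CO₃²⁻] = (1.20×10⁻⁵)(480)/770 = 7.48×10⁻⁶ mol/L
Q = [Ca²⁺][CO₃²⁻] = 1.45×10⁻¹¹
Q < Ksp (1.45×10⁻¹¹ vs 3.44×10⁻⁹); the solution remains unsaturated and no precipitate forms.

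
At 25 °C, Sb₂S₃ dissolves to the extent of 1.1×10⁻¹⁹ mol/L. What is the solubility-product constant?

Ksp = 1.7×10⁻⁹³

Sb₂S₃(s) ⇌ 2 Sb³⁺(aq) + 3 S²⁻(aq)
For each mole of Sb₂S₃ that dissolves per liter, [Sb³⁺] = 2s and [S²⁻] = 3s; let s denote this solubility.
Ksp = [Sb³⁺]^2[S²⁻]^3 = (2s)^2 · (3s)^3 = 108s^5
Ksp = 108 × (1.1×10⁻¹⁹)^5 = 1.7×10⁻⁹³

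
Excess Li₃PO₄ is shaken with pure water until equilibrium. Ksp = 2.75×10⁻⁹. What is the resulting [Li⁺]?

Li₃PO₄(s) ⇌ 3 Li⁺(aq) + PO₄³⁻(aq)
With molar solubility s: [Li⁺] = 3s, [PO₄³⁻] = s.
Ksp = [Li⁺]^3[PO₄³⁻] = (3s)^3 · s = 27s^4 = 2.75×10⁻⁹
s = 3.18×10⁻³ mol/L
[Li⁺] = 3s = 9.53×10⁻³ mol/L

9.53×10⁻³ M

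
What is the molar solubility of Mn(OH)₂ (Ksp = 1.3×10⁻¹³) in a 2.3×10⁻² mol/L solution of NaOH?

Mn(OH)₂(s) ⇌ Mn²⁺(aq) + 2 OH⁻(aq)
The solution already contains OH⁻ at 2.3×10⁻² mol/L. Let s be the molar solubility of Mn(OH)₂.
[OH⁻] ≈ 2.3×10⁻² mol/L (common ion dominates); [Mn²⁺] = s.
Ksp = [Mn²⁺][OH⁻]^2 = s(2.3×10⁻²)^2
s = 1.3×10⁻¹³ / (2.3×10⁻²)^2 = 2.5×10⁻¹⁰
s = 2.5×10⁻¹⁰ mol/L

2.5×10⁻¹⁰ M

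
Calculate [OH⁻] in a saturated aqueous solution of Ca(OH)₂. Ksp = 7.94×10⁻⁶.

2.51×10⁻² M

Ca(OH)₂(s) ⇌ Ca²⁺(aq) + 2 OH⁻(aq)
If s mol/L of Ca(OH)₂ dissolves, [Ca²⁺] = s and [OH⁻] = 2s.
Ksp = [Ca²⁺][OH⁻]^2 = s · (2s)^2 = 4s^3 = 7.94×10⁻⁶
s = 1.26×10⁻² M
[OH⁻] = 2s = 2.51×10⁻² M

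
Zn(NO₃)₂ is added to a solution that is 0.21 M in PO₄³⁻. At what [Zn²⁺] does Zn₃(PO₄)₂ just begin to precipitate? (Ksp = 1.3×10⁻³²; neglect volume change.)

6.7×10⁻¹¹ M

Precipitation of each salt begins when its ion product equals Ksp.
Zn₃(PO₄)₂(s) ⇌ 3 Zn²⁺(aq) + 2 PO₄³⁻(aq)
Ksp = [Zn²⁺]^3[PO₄³⁻]^2 = [Zn²⁺]^3(0.21)^2
[Zn²⁺]^3 = 1.3×10⁻³² / (0.21)^2 = 2.9×10⁻³¹
[Zn²⁺] = 6.7×10⁻¹¹ M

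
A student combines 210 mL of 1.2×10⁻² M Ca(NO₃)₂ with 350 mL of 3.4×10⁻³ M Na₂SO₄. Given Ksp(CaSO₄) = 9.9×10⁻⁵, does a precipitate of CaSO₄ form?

No

After mixing, V = 210 mL + 350 mL = 560 mL.
[Ca²⁺] = (1.2×10⁻²)(210)/560 = 4.5×10⁻³ M
[SO₄²⁻] = (3.4×10⁻³)(350)/560 = 2.1×10⁻³ M
Q = [Ca²⁺][SO₄²⁻] = 9.6×10⁻⁶
Since Q (9.6×10⁻⁶) is less than Ksp (9.9×10⁻⁵), no CaSO₄ precipitates.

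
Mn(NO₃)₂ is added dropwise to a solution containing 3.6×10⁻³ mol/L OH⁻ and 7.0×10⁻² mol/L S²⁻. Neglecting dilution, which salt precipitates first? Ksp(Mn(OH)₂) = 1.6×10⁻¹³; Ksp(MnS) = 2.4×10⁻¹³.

MnS

The threshold for precipitation is Q = Ksp.
For Mn(OH)₂: [Mn²⁺] = (Ksp/[OH⁻]^2) = 1.2×10⁻⁸ mol/L
For MnS: [Mn²⁺] = (Ksp/[S²⁻]) = 3.4×10⁻¹² mol/L
MnS requires the lower [Mn²⁺], so it precipitates first.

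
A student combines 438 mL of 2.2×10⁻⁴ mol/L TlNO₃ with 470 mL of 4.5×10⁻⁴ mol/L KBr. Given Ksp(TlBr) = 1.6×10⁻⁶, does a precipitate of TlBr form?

Total volume after mixing = 438 + 470 = 908 mL.
[Tl⁺] = (2.2×10⁻⁴)(438)/908 = 1.1×10⁻⁴ mol/L
[Br⁻] = (4.5×10⁻⁴)(470)/908 = 2.3×10⁻⁴ mol/L
Q = [Tl⁺][Br⁻] = 2.5×10⁻⁸
Q < Ksp (2.5×10⁻⁸ vs 1.6×10⁻⁶); the solution remains unsaturated and no precipitate forms.

No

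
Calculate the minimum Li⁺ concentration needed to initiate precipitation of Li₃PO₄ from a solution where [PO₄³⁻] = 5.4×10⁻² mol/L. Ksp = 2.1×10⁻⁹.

3.4×10⁻³ M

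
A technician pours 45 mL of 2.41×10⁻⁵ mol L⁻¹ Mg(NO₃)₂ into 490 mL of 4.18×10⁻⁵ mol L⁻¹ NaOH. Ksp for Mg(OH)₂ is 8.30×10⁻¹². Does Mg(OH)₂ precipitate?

Total volume after mixing = 45 + 490 = 535 mL.
[Mg²⁺] = (2.41×10⁻⁵)(45)/535 = 2.03×10⁻⁶ mol L⁻¹
[OH⁻] = (4.18×10⁻⁵)(490)/535 = 3.83×10⁻⁵ mol L⁻¹
Q = [Mg²⁺][OH⁻]^2 = 2.97×10⁻¹⁵
Q = 2.97×10⁻¹⁵ < Ksp = 8.30×10⁻¹², so the solution is unsaturated and no precipitate forms.

No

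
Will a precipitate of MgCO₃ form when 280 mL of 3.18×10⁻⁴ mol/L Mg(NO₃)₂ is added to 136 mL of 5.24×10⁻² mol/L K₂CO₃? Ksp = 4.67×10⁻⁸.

After mixing, V = 280 mL + 136 mL = 416 mL.
[Mg²⁺] = (3.18×10⁻⁴)(280)/416 = 2.14×10⁻⁴ mol/L
[CO₃²⁻] = (5.24×10⁻²)(136)/416 = 1.71×10⁻² mol/L
Q = [Mg²⁺][CO₃²⁻] = 3.67×10⁻⁶
Q = 3.67×10⁻⁶ > Ksp = 4.67×10⁻⁸, so the solution is supersaturated and MgCO₃ precipitates.

Yes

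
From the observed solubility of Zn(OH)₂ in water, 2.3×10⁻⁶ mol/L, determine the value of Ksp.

Ksp = 4.9×10⁻¹⁷

Zn(OH)₂(s) ⇌ Zn²⁺(aq) + 2 OH⁻(aq)
Let s be the molar solubility. Then [Zn²⁺] = s and [OH⁻] = 2s.
Ksp = [Zn²⁺][OH⁻]^2 = s · (2s)^2 = 4s^3
Ksp = 4 × (2.3×10⁻⁶)^3 = 4.9×10⁻¹⁷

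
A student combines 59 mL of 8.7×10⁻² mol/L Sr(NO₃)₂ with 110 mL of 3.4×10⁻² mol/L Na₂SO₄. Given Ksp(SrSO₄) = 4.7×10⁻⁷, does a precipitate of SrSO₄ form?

Yes

After mixing, V = 59 mL + 110 mL = 169 mL.
[Sr²⁺] = (8.7×10⁻²)(59)/169 = 3.0×10⁻² mol/L
[SO₄²⁻] = (3.4×10⁻²)(110)/169 = 2.2×10⁻² mol/L
Q = [Sr²⁺][SO₄²⁻] = 6.7×10⁻⁴
Because Q > Ksp (6.7×10⁻⁴ vs 4.7×10⁻⁷), a precipitate of SrSO₄ forms.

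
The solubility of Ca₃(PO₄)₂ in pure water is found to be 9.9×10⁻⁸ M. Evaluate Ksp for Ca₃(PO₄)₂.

Ca₃(PO₄)₂(s) ⇌ 3 Ca²⁺(aq) + 2 PO₄³⁻(aq)
Call the molar solubility s, so that [Ca²⁺] = 3s and [PO₄³⁻] = 2s.
Ksp = [Ca²⁺]^3[PO₄³⁻]^2 = (3s)^3 · (2s)^2 = 108s^5
Ksp = 108 × (9.9×10⁻⁸)^5 = 1.0×10⁻³³

Ksp = 1.0×10⁻³³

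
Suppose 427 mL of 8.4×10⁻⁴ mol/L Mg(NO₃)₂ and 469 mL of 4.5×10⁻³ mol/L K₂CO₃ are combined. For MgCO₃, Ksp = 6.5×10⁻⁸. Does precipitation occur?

Yes

The combined volume is 896 mL.
[Mg²⁺] = (8.4×10⁻⁴)(427)/896 = 4.0×10⁻⁴ mol/L
[CO₃²⁻] = (4.5×10⁻³)(469)/896 = 2.4×10⁻³ mol/L
Q = [Mg²⁺][CO₃²⁻] = 9.4×10⁻⁷
Since Q (9.4×10⁻⁷) exceeds Ksp (6.5×10⁻⁸), MgCO₃ will precipitate.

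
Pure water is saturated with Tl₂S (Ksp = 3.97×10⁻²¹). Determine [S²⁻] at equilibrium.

Tl₂S(s) ⇌ 2 Tl⁺(aq) + S²⁻(aq)
If s mol/L of Tl₂S dissolves, [Tl⁺] = 2s and [S²⁻] = s.
Ksp = [Tl⁺]^2[S²⁻] = (2s)^2 · s = 4s^3 = 3.97×10⁻²¹
s = 9.97×10⁻⁸ mol/L
[S²⁻] = s = 9.97×10⁻⁸ mol/L

9.97×10⁻⁸ M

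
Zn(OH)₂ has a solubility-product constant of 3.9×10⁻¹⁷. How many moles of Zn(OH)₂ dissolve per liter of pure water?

2.1×10⁻⁶ M

Zn(OH)₂(s) ⇌ Zn²⁺(aq) + 2 OH⁻(aq)
For each mole of Zn(OH)₂ that dissolves per liter, [Zn²⁺] = s and [OH⁻] = 2s; let s denote this solubility.
Ksp = [Zn²⁺][OH⁻]^2 = s · (2s)^2 = 4s^3
4s^3 = 3.9×10⁻¹⁷  ⇒  s^3 = 9.8×10⁻¹⁸
s = 2.1×10⁻⁶ M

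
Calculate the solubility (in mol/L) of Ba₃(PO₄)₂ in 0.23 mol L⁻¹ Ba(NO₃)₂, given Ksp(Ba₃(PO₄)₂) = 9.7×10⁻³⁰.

1.4×10⁻¹⁴ M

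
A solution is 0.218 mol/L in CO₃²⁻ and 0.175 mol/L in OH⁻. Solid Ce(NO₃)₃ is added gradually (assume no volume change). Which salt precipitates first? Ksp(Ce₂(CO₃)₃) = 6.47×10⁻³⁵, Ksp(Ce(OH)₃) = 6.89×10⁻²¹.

Ce(OH)₃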